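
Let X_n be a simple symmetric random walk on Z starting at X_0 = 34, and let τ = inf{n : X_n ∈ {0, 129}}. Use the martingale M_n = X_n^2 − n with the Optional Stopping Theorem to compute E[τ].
E[τ] = 3230

M_n = X_n^2 − n is a martingale (since E[X_{n+1}^2 | F_n] = X_n^2 + 1). By OST (τ has finite mean in a bounded region), E[M_τ] = E[M_0] = X_0^2 − 0 = 34^2 = 1156. Also E[M_τ] = E[X_τ^2] − E[τ]. The walk exits at 0 or 129, with P(hit 129 first) = 34/129, so E[X_τ^2] = 129^2 · 34/129 + 0 = 4386. Thus E[τ] = E[X_τ^2] − E[M_τ] = 4386 − 1156 = 3230 = 34(129 − 34) = 3230.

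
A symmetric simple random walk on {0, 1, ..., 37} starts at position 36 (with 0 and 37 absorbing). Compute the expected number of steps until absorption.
E[τ | X_0 = 36] = 36

Let v_k = E[τ | X_0 = k]. Boundary: v_0 = v_37 = 0. Recurrence: v_k = 1 + (v_{k-1} + v_{k+1})/2 for 1 ≤ k ≤ 36. The particular solution to v_k − (v_{k-1} + v_{k+1})/2 = 1 is v_k = −k^2. Adding homogeneous solution A + B k and matching boundaries gives v_k = k (37 − k). Substituting k = 36: v_36 = 36 · 1 = 36.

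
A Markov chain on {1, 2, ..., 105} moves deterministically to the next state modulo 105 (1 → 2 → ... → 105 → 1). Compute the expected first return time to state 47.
E[T_47 | X_0 = 47] = 105

The chain cycles deterministically, so starting at state 47 it returns in exactly 105 steps. Equivalently, the stationary distribution is uniform π_j = 1/105 for every state j, so by Kac's formula E[T_47] = 1/π_47 = 105.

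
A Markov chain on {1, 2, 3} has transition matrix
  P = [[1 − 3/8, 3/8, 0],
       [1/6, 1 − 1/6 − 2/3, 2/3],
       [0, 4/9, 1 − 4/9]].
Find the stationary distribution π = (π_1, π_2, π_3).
π = (8/53, 18/53, 27/53)

This is a birth-death chain on three states, which satisfies detailed balance: π_1 · P_{12} = π_2 · P_{21} and π_2 · P_{23} = π_3 · P_{32}.
From π_1 · 3/8 = π_2 · 1/6: π_2/π_1 = (3/8)/(1/6) = 9/4.
From π_2 · 2/3 = π_3 · 4/9: π_3/π_2 = (2/3)/(4/9) = 3/2.
Take π_1 proportional to 1; then unnormalized π = (1, 9/4, 27/8). Normalize by dividing by the sum 53/8:
  π = (8/53, 18/53, 27/53).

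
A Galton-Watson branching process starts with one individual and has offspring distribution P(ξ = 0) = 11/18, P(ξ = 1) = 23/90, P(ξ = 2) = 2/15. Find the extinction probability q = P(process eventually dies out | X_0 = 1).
q = 1

Mean offspring μ = 0·11/18 + 1·23/90 + 2·2/15 = 47/90 ≤ 1. For μ ≤ 1 with offspring not concentrated at 1, the Galton-Watson process goes extinct almost surely, so q = 1.
(Algebraic check: The pgf is f(s) = 11/18 + 23/90·s + 2/15·s². The extinction probability q is the smallest fixed point of f in [0, 1]. Setting s = f(s):
  2/15·s² + (23/90 − 1)·s + 11/18 = 0
  2/15·s² − (11/18 + 2/15)·s + 11/18 = 0
which factors as (s − 1)·(2/15·s − 11/18) = 0, giving roots s = 1 and s = (11/18)/(2/15) = 55/12. Since 55/12 ≥ 1, the smallest root in [0, 1] is s = 1.)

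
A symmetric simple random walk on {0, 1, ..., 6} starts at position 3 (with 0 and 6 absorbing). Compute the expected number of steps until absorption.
E[τ | X_0 = 3] = 9

Let v_k = E[τ | X_0 = k]. Boundary: v_0 = v_6 = 0. Recurrence: v_k = 1 + (v_{k-1} + v_{k+1})/2 for 1 ≤ k ≤ 5. The particular solution to v_k − (v_{k-1} + v_{k+1})/2 = 1 is v_k = −k^2. Adding homogeneous solution A + B k and matching boundaries gives v_k = k (6 − k). Substituting k = 3: v_3 = 3 · 3 = 9.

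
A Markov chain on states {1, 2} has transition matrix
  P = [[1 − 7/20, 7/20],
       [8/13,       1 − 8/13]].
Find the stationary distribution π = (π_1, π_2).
π_1 = 160/251, π_2 = 91/251

Solve πP = π with π_1 + π_2 = 1. From πP = π: π_1 · (1 − 7/20) + π_2 · 8/13 = π_1 ⇒ π_2 · 8/13 = π_1 · 7/20 ⇒ π_2/π_1 = (7/20)/(8/13) = 91/160. Together with π_1 + π_2 = 1:
  π_1 = (8/13)/(7/20 + 8/13) = (8/13)/(251/260) = 160/251,
  π_2 = (7/20)/(7/20 + 8/13) = (7/20)/(251/260) = 91/251.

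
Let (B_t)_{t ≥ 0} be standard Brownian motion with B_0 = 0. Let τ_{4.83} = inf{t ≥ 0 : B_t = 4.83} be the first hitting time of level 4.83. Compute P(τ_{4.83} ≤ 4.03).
P(τ_{4.83} ≤ 4.03) = 2(1 − Φ(4.83/√4.03)) = 2(1 − Φ(2.4060)) ≈ 0.0161

By the reflection principle for standard BM, P(τ_b ≤ t) = 2 · P(B_t ≥ b). Since B_t ~ N(0, t), P(B_t ≥ 4.83) = 1 − Φ(4.83/√t) = 1 − Φ(4.83/√4.03) = 1 − Φ(2.4060) ≈ 0.00806. Doubling: P(τ_{4.83} ≤ 4.03) ≈ 2 · 0.00806 = 0.01612 ≈ 0.0161.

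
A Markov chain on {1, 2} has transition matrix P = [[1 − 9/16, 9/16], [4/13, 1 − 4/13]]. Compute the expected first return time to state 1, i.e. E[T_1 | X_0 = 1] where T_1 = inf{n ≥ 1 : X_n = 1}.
E[T_1 | X_0 = 1] = 1/π_1 = 181/64

For an irreducible recurrent Markov chain with stationary distribution π, E[T_i | X_0 = i] = 1/π_i (Kac's formula). Here π_1 = (4/13)/(9/16 + 4/13) = (4/13)/(181/208) = 64/181, so E[T_1 | X_0 = 1] = 1/π_1 = (9/16 + 4/13)/(4/13) = (181/208)/(4/13) = 181/64.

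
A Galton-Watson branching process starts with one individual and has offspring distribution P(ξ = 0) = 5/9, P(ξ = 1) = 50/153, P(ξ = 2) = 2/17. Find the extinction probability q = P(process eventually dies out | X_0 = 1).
q = 1

Mean offspring μ = 0·5/9 + 1·50/153 + 2·2/17 = 86/153 ≤ 1. For μ ≤ 1 with offspring not concentrated at 1, the Galton-Watson process goes extinct almost surely, so q = 1.
(Algebraic check: The pgf is f(s) = 5/9 + 50/153·s + 2/17·s². The extinction probability q is the smallest fixed point of f in [0, 1]. Setting s = f(s):
  2/17·s² + (50/153 − 1)·s + 5/9 = 0
  2/17·s² − (5/9 + 2/17)·s + 5/9 = 0
which factors as (s − 1)·(2/17·s − 5/9) = 0, giving roots s = 1 and s = (5/9)/(2/17) = 85/18. Since 85/18 ≥ 1, the smallest root in [0, 1] is s = 1.)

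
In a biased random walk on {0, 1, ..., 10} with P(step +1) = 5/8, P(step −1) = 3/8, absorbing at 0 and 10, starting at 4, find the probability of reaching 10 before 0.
P(hit 10 before 0) = (1 − (3/5)^4) / (1 − (3/5)^10) = 531250/606661

Let u_k denote P(reach 10 before 0 | start at k). Boundary: u_0 = 0, u_10 = 1. Recurrence: u_k = 5/8·u_{k+1} + 3/8·u_{k-1} for 1 ≤ k ≤ 9. Try u_k = A + B·r^k with r = q/p = (3/8)/(5/8) = 3/5. Substitution satisfies the recurrence; boundary conditions give:
  u_k = (1 − r^k) / (1 − r^N) = (1 − (3/5)^4) / (1 − (3/5)^10) = 531250/606661.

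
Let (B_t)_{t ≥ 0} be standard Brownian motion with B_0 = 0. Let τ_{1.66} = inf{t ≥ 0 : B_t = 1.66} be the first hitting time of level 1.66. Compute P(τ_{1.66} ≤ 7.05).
P(τ_{1.66} ≤ 7.05) = 2(1 − Φ(1.66/√7.05)) = 2(1 − Φ(0.6252)) ≈ 0.5318

By the reflection principle for standard BM, P(τ_b ≤ t) = 2 · P(B_t ≥ b). Since B_t ~ N(0, t), P(B_t ≥ 1.66) = 1 − Φ(1.66/√t) = 1 − Φ(1.66/√7.05) = 1 − Φ(0.6252) ≈ 0.26592. Doubling: P(τ_{1.66} ≤ 7.05) ≈ 2 · 0.26592 = 0.53184 ≈ 0.5318.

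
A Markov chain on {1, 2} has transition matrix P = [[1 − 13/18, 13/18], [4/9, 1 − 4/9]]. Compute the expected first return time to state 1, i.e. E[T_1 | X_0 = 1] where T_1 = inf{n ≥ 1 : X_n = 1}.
E[T_1 | X_0 = 1] = 1/π_1 = 21/8

For an irreducible recurrent Markov chain with stationary distribution π, E[T_i | X_0 = i] = 1/π_i (Kac's formula). Here π_1 = (4/9)/(13/18 + 4/9) = (4/9)/(7/6) = 8/21, so E[T_1 | X_0 = 1] = 1/π_1 = (13/18 + 4/9)/(4/9) = (7/6)/(4/9) = 21/8.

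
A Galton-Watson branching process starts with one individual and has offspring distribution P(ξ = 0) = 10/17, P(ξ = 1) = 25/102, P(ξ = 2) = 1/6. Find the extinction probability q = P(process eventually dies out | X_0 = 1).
q = 1

Mean offspring μ = 0·10/17 + 1·25/102 + 2·1/6 = 59/102 ≤ 1. For μ ≤ 1 with offspring not concentrated at 1, the Galton-Watson process goes extinct almost surely, so q = 1.
(Algebraic check: The pgf is f(s) = 10/17 + 25/102·s + 1/6·s². The extinction probability q is the smallest fixed point of f in [0, 1]. Setting s = f(s):
  1/6·s² + (25/102 − 1)·s + 10/17 = 0
  1/6·s² − (10/17 + 1/6)·s + 10/17 = 0
which factors as (s − 1)·(1/6·s − 10/17) = 0, giving roots s = 1 and s = (10/17)/(1/6) = 60/17. Since 60/17 ≥ 1, the smallest root in [0, 1] is s = 1.)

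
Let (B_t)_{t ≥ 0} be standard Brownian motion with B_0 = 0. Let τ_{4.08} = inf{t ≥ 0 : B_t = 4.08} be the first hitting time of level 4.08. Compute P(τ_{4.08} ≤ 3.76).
P(τ_{4.08} ≤ 3.76) = 2(1 − Φ(4.08/√3.76)) = 2(1 − Φ(2.1041)) ≈ 0.0354

By the reflection principle for standard BM, P(τ_b ≤ t) = 2 · P(B_t ≥ b). Since B_t ~ N(0, t), P(B_t ≥ 4.08) = 1 − Φ(4.08/√t) = 1 − Φ(4.08/√3.76) = 1 − Φ(2.1041) ≈ 0.01768. Doubling: P(τ_{4.08} ≤ 3.76) ≈ 2 · 0.01768 = 0.03536 ≈ 0.0354.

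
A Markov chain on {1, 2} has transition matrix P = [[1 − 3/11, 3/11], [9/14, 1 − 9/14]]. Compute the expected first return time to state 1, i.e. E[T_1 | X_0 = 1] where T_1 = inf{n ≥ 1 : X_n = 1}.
E[T_1 | X_0 = 1] = 1/π_1 = 47/33

For an irreducible recurrent Markov chain with stationary distribution π, E[T_i | X_0 = i] = 1/π_i (Kac's formula). Here π_1 = (9/14)/(3/11 + 9/14) = (9/14)/(141/154) = 33/47, so E[T_1 | X_0 = 1] = 1/π_1 = (3/11 + 9/14)/(9/14) = (141/154)/(9/14) = 47/33.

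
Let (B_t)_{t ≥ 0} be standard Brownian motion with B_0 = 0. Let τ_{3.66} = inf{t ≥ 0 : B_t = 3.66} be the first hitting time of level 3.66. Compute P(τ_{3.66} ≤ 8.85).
P(τ_{3.66} ≤ 8.85) = 2(1 − Φ(3.66/√8.85)) = 2(1 − Φ(1.2303)) ≈ 0.2186

By the reflection principle for standard BM, P(τ_b ≤ t) = 2 · P(B_t ≥ b). Since B_t ~ N(0, t), P(B_t ≥ 3.66) = 1 − Φ(3.66/√t) = 1 − Φ(3.66/√8.85) = 1 − Φ(1.2303) ≈ 0.10929. Doubling: P(τ_{3.66} ≤ 8.85) ≈ 2 · 0.10929 = 0.21858 ≈ 0.2186.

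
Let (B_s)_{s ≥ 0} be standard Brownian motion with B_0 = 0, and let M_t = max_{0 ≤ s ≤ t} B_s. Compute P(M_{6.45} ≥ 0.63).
P(M_{6.45} ≥ 0.63) = 2·P(B_{6.45} ≥ 0.63) = 2(1 − Φ(0.63/√6.45)) ≈ 0.8041

By the reflection principle for Brownian motion, P(M_t ≥ a) = 2 · P(B_t ≥ a) for a ≥ 0. Since B_t ~ N(0, t), P(B_t ≥ 0.63) = 1 − Φ(0.63/√t) = 1 − Φ(0.63/√6.45) = 1 − Φ(0.2481). So
  P(M_{6.45} ≥ 0.63) = 2(1 − Φ(0.2481)) ≈ 0.8041.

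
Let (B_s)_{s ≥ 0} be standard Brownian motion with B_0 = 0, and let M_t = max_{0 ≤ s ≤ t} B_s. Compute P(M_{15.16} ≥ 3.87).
P(M_{15.16} ≥ 3.87) = 2·P(B_{15.16} ≥ 3.87) = 2(1 − Φ(3.87/√15.16)) ≈ 0.3203

By the reflection principle for Brownian motion, P(M_t ≥ a) = 2 · P(B_t ≥ a) for a ≥ 0. Since B_t ~ N(0, t), P(B_t ≥ 3.87) = 1 − Φ(3.87/√t) = 1 − Φ(3.87/√15.16) = 1 − Φ(0.9939). So
  P(M_{15.16} ≥ 3.87) = 2(1 − Φ(0.9939)) ≈ 0.3203.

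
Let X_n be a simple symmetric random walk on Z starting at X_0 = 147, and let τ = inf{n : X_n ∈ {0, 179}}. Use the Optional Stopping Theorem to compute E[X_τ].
E[X_τ] = 147

X_n is a martingale and τ is a bounded-mean stopping time (indeed τ is finite a.s. with bounded expectation since the walk is in a bounded region). By the OST, E[X_τ] = E[X_0] = 147. Equivalently: E[X_τ] = 179 · P(hit 179 first) + 0 · P(hit 0 first) = 179 · (147/179) = 147.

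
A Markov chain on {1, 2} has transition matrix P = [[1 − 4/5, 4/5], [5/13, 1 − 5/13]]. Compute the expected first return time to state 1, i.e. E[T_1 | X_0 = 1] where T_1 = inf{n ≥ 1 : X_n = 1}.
E[T_1 | X_0 = 1] = 1/π_1 = 77/25

For an irreducible recurrent Markov chain with stationary distribution π, E[T_i | X_0 = i] = 1/π_i (Kac's formula). Here π_1 = (5/13)/(4/5 + 5/13) = (5/13)/(77/65) = 25/77, so E[T_1 | X_0 = 1] = 1/π_1 = (4/5 + 5/13)/(5/13) = (77/65)/(5/13) = 77/25.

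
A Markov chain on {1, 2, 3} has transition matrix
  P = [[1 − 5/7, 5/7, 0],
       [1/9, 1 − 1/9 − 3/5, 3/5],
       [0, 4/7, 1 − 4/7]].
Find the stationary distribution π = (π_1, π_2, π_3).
π = (28/397, 180/397, 189/397)

This is a birth-death chain on three states, which satisfies detailed balance: π_1 · P_{12} = π_2 · P_{21} and π_2 · P_{23} = π_3 · P_{32}.
From π_1 · 5/7 = π_2 · 1/9: π_2/π_1 = (5/7)/(1/9) = 45/7.
From π_2 · 3/5 = π_3 · 4/7: π_3/π_2 = (3/5)/(4/7) = 21/20.
Take π_1 proportional to 1; then unnormalized π = (1, 45/7, 27/4). Normalize by dividing by the sum 397/28:
  π = (28/397, 180/397, 189/397).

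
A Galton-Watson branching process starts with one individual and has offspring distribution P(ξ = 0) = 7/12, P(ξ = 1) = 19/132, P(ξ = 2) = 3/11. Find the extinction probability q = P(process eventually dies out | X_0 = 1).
q = 1

Mean offspring μ = 0·7/12 + 1·19/132 + 2·3/11 = 91/132 ≤ 1. For μ ≤ 1 with offspring not concentrated at 1, the Galton-Watson process goes extinct almost surely, so q = 1.
(Algebraic check: The pgf is f(s) = 7/12 + 19/132·s + 3/11·s². The extinction probability q is the smallest fixed point of f in [0, 1]. Setting s = f(s):
  3/11·s² + (19/132 − 1)·s + 7/12 = 0
  3/11·s² − (7/12 + 3/11)·s + 7/12 = 0
which factors as (s − 1)·(3/11·s − 7/12) = 0, giving roots s = 1 and s = (7/12)/(3/11) = 77/36. Since 77/36 ≥ 1, the smallest root in [0, 1] is s = 1.)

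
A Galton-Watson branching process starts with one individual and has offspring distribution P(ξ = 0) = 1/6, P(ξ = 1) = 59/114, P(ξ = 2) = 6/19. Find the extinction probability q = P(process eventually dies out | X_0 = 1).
q = 19/36

The pgf is f(s) = 1/6 + 59/114·s + 6/19·s². The extinction probability q is the smallest fixed point of f in [0, 1]. Setting s = f(s):
  6/19·s² + (59/114 − 1)·s + 1/6 = 0
  6/19·s² − (1/6 + 6/19)·s + 1/6 = 0
which factors as (s − 1)·(6/19·s − 1/6) = 0, giving roots s = 1 and s = (1/6)/(6/19) = 19/36.
Mean offspring μ = 59/114 + 2·6/19 = 131/114 > 1 (supercritical), so q < 1. The extinction probability is the smaller root: q = (1/6)/(6/19) = 19/36.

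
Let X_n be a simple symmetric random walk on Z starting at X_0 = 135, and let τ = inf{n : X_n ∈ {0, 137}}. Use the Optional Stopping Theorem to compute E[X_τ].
E[X_τ] = 135

X_n is a martingale and τ is a bounded-mean stopping time (indeed τ is finite a.s. with bounded expectation since the walk is in a bounded region). By the OST, E[X_τ] = E[X_0] = 135. Equivalently: E[X_τ] = 137 · P(hit 137 first) + 0 · P(hit 0 first) = 137 · (135/137) = 135.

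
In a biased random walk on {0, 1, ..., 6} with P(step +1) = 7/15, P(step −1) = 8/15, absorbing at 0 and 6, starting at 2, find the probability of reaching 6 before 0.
P(hit 6 before 0) = (1 − (8/7)^2) / (1 − (8/7)^6) = 2401/9633

Let u_k denote P(reach 6 before 0 | start at k). Boundary: u_0 = 0, u_6 = 1. Recurrence: u_k = 7/15·u_{k+1} + 8/15·u_{k-1} for 1 ≤ k ≤ 5. Try u_k = A + B·r^k with r = q/p = (8/15)/(7/15) = 8/7. Substitution satisfies the recurrence; boundary conditions give:
  u_k = (1 − r^k) / (1 − r^N) = (1 − (8/7)^2) / (1 − (8/7)^6) = 2401/9633.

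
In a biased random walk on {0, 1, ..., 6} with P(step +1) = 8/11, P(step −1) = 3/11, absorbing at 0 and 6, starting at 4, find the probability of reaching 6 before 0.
P(hit 6 before 0) = (1 − (3/8)^4) / (1 − (3/8)^6) = 4672/4753

Let u_k denote P(reach 6 before 0 | start at k). Boundary: u_0 = 0, u_6 = 1. Recurrence: u_k = 8/11·u_{k+1} + 3/11·u_{k-1} for 1 ≤ k ≤ 5. Try u_k = A + B·r^k with r = q/p = (3/11)/(8/11) = 3/8. Substitution satisfies the recurrence; boundary conditions give:
  u_k = (1 − r^k) / (1 − r^N) = (1 − (3/8)^4) / (1 − (3/8)^6) = 4672/4753.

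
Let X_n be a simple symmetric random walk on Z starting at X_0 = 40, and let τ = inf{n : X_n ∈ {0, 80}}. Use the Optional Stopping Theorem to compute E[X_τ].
E[X_τ] = 40

X_n is a martingale and τ is a bounded-mean stopping time (indeed τ is finite a.s. with bounded expectation since the walk is in a bounded region). By the OST, E[X_τ] = E[X_0] = 40. Equivalently: E[X_τ] = 80 · P(hit 80 first) + 0 · P(hit 0 first) = 80 · (40/80) = 40.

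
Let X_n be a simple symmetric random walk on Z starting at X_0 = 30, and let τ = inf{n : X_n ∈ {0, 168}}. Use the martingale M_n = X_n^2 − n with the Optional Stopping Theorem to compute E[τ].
E[τ] = 4140

M_n = X_n^2 − n is a martingale (since E[X_{n+1}^2 | F_n] = X_n^2 + 1). By OST (τ has finite mean in a bounded region), E[M_τ] = E[M_0] = X_0^2 − 0 = 30^2 = 900. Also E[M_τ] = E[X_τ^2] − E[τ]. The walk exits at 0 or 168, with P(hit 168 first) = 30/168, so E[X_τ^2] = 168^2 · 30/168 + 0 = 5040. Thus E[τ] = E[X_τ^2] − E[M_τ] = 5040 − 900 = 4140 = 30(168 − 30) = 4140.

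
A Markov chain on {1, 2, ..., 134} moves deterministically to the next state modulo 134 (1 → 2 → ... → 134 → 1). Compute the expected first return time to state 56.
E[T_56 | X_0 = 56] = 134

The chain cycles deterministically, so starting at state 56 it returns in exactly 134 steps. Equivalently, the stationary distribution is uniform π_j = 1/134 for every state j, so by Kac's formula E[T_56] = 1/π_56 = 134.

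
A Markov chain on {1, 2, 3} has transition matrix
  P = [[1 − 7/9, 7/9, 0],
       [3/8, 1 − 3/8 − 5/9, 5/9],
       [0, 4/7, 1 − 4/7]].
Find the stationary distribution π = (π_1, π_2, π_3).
π = (243/1237, 504/1237, 490/1237)

This is a birth-death chain on three states, which satisfies detailed balance: π_1 · P_{12} = π_2 · P_{21} and π_2 · P_{23} = π_3 · P_{32}.
From π_1 · 7/9 = π_2 · 3/8: π_2/π_1 = (7/9)/(3/8) = 56/27.
From π_2 · 5/9 = π_3 · 4/7: π_3/π_2 = (5/9)/(4/7) = 35/36.
Take π_1 proportional to 1; then unnormalized π = (1, 56/27, 490/243). Normalize by dividing by the sum 1237/243:
  π = (243/1237, 504/1237, 490/1237).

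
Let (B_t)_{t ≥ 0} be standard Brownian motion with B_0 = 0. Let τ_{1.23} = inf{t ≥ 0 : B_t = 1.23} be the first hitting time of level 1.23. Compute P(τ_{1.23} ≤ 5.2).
P(τ_{1.23} ≤ 5.2) = 2(1 − Φ(1.23/√5.2)) = 2(1 − Φ(0.5394)) ≈ 0.5896

By the reflection principle for standard BM, P(τ_b ≤ t) = 2 · P(B_t ≥ b). Since B_t ~ N(0, t), P(B_t ≥ 1.23) = 1 − Φ(1.23/√t) = 1 − Φ(1.23/√5.2) = 1 − Φ(0.5394) ≈ 0.29481. Doubling: P(τ_{1.23} ≤ 5.2) ≈ 2 · 0.29481 = 0.58962 ≈ 0.5896.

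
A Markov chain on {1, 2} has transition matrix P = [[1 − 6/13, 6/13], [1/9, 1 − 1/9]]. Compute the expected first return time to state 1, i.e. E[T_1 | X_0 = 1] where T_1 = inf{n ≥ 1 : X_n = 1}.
E[T_1 | X_0 = 1] = 1/π_1 = 67/13

For an irreducible recurrent Markov chain with stationary distribution π, E[T_i | X_0 = i] = 1/π_i (Kac's formula). Here π_1 = (1/9)/(6/13 + 1/9) = (1/9)/(67/117) = 13/67, so E[T_1 | X_0 = 1] = 1/π_1 = (6/13 + 1/9)/(1/9) = (67/117)/(1/9) = 67/13.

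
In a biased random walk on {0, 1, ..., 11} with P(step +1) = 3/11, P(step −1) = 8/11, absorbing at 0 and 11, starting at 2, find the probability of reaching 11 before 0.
P(hit 11 before 0) = (1 − (8/3)^2) / (1 − (8/3)^11) = 216513/1717951489

Let u_k denote P(reach 11 before 0 | start at k). Boundary: u_0 = 0, u_11 = 1. Recurrence: u_k = 3/11·u_{k+1} + 8/11·u_{k-1} for 1 ≤ k ≤ 10. Try u_k = A + B·r^k with r = q/p = (8/11)/(3/11) = 8/3. Substitution satisfies the recurrence; boundary conditions give:
  u_k = (1 − r^k) / (1 − r^N) = (1 − (8/3)^2) / (1 − (8/3)^11) = 216513/1717951489.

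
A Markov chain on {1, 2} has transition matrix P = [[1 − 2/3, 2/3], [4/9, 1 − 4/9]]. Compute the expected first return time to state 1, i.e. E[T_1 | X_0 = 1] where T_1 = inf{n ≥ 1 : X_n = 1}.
E[T_1 | X_0 = 1] = 1/π_1 = 5/2

For an irreducible recurrent Markov chain with stationary distribution π, E[T_i | X_0 = i] = 1/π_i (Kac's formula). Here π_1 = (4/9)/(2/3 + 4/9) = (4/9)/(10/9) = 2/5, so E[T_1 | X_0 = 1] = 1/π_1 = (2/3 + 4/9)/(4/9) = (10/9)/(4/9) = 5/2.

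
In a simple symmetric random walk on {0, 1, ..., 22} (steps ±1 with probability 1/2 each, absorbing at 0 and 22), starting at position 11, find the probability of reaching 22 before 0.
P(hit 22 before 0) = 11/22 = 1/2

Let u_k = P(hit 22 before 0 | start at k). Then u_0 = 0, u_22 = 1, and u_k = u_{k-1}/2 + u_{k+1}/2 for 1 ≤ k ≤ 21. This harmonic recurrence is solved by u_k = k/22, giving u_11 = 11/22 = 1/2.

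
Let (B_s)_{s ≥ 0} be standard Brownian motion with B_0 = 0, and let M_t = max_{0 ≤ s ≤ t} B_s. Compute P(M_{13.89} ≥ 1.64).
P(M_{13.89} ≥ 1.64) = 2·P(B_{13.89} ≥ 1.64) = 2(1 − Φ(1.64/√13.89)) ≈ 0.6599

By the reflection principle for Brownian motion, P(M_t ≥ a) = 2 · P(B_t ≥ a) for a ≥ 0. Since B_t ~ N(0, t), P(B_t ≥ 1.64) = 1 − Φ(1.64/√t) = 1 − Φ(1.64/√13.89) = 1 − Φ(0.4400). So
  P(M_{13.89} ≥ 1.64) = 2(1 − Φ(0.4400)) ≈ 0.6599.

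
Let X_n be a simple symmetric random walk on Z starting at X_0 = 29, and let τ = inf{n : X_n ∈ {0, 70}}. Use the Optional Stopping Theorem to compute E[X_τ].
E[X_τ] = 29

X_n is a martingale and τ is a bounded-mean stopping time (indeed τ is finite a.s. with bounded expectation since the walk is in a bounded region). By the OST, E[X_τ] = E[X_0] = 29. Equivalently: E[X_τ] = 70 · P(hit 70 first) + 0 · P(hit 0 first) = 70 · (29/70) = 29.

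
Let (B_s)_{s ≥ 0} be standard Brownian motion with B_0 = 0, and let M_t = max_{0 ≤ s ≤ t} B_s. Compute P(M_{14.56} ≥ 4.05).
P(M_{14.56} ≥ 4.05) = 2·P(B_{14.56} ≥ 4.05) = 2(1 − Φ(4.05/√14.56)) ≈ 0.2885

By the reflection principle for Brownian motion, P(M_t ≥ a) = 2 · P(B_t ≥ a) for a ≥ 0. Since B_t ~ N(0, t), P(B_t ≥ 4.05) = 1 − Φ(4.05/√t) = 1 − Φ(4.05/√14.56) = 1 − Φ(1.0614). So
  P(M_{14.56} ≥ 4.05) = 2(1 − Φ(1.0614)) ≈ 0.2885.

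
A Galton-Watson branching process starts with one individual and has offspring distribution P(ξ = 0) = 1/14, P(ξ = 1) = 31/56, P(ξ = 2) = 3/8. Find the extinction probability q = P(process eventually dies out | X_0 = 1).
q = 4/21

The pgf is f(s) = 1/14 + 31/56·s + 3/8·s². The extinction probability q is the smallest fixed point of f in [0, 1]. Setting s = f(s):
  3/8·s² + (31/56 − 1)·s + 1/14 = 0
  3/8·s² − (1/14 + 3/8)·s + 1/14 = 0
which factors as (s − 1)·(3/8·s − 1/14) = 0, giving roots s = 1 and s = (1/14)/(3/8) = 4/21.
Mean offspring μ = 31/56 + 2·3/8 = 73/56 > 1 (supercritical), so q < 1. The extinction probability is the smaller root: q = (1/14)/(3/8) = 4/21.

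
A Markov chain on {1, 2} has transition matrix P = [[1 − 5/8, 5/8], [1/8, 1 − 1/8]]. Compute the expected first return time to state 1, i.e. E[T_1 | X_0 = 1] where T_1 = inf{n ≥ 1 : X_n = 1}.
E[T_1 | X_0 = 1] = 1/π_1 = 6

For an irreducible recurrent Markov chain with stationary distribution π, E[T_i | X_0 = i] = 1/π_i (Kac's formula). Here π_1 = (1/8)/(5/8 + 1/8) = (1/8)/(3/4) = 1/6, so E[T_1 | X_0 = 1] = 1/π_1 = (5/8 + 1/8)/(1/8) = (3/4)/(1/8) = 6.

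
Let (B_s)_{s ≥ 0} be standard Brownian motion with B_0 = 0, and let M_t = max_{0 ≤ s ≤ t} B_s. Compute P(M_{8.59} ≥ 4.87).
P(M_{8.59} ≥ 4.87) = 2·P(B_{8.59} ≥ 4.87) = 2(1 − Φ(4.87/√8.59)) ≈ 0.0966

By the reflection principle for Brownian motion, P(M_t ≥ a) = 2 · P(B_t ≥ a) for a ≥ 0. Since B_t ~ N(0, t), P(B_t ≥ 4.87) = 1 − Φ(4.87/√t) = 1 − Φ(4.87/√8.59) = 1 − Φ(1.6616). So
  P(M_{8.59} ≥ 4.87) = 2(1 − Φ(1.6616)) ≈ 0.0966.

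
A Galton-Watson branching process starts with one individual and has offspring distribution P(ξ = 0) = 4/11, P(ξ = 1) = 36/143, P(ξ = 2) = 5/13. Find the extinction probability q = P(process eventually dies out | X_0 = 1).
q = 52/55

The pgf is f(s) = 4/11 + 36/143·s + 5/13·s². The extinction probability q is the smallest fixed point of f in [0, 1]. Setting s = f(s):
  5/13·s² + (36/143 − 1)·s + 4/11 = 0
  5/13·s² − (4/11 + 5/13)·s + 4/11 = 0
which factors as (s − 1)·(5/13·s − 4/11) = 0, giving roots s = 1 and s = (4/11)/(5/13) = 52/55.
Mean offspring μ = 36/143 + 2·5/13 = 146/143 > 1 (supercritical), so q < 1. The extinction probability is the smaller root: q = (4/11)/(5/13) = 52/55.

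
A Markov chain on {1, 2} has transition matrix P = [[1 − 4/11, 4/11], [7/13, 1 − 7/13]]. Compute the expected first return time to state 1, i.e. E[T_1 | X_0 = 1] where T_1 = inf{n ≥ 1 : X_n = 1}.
E[T_1 | X_0 = 1] = 1/π_1 = 129/77

For an irreducible recurrent Markov chain with stationary distribution π, E[T_i | X_0 = i] = 1/π_i (Kac's formula). Here π_1 = (7/13)/(4/11 + 7/13) = (7/13)/(129/143) = 77/129, so E[T_1 | X_0 = 1] = 1/π_1 = (4/11 + 7/13)/(7/13) = (129/143)/(7/13) = 129/77.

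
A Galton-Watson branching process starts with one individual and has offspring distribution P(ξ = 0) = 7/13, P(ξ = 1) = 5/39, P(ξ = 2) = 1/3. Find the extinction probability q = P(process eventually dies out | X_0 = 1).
q = 1

Mean offspring μ = 0·7/13 + 1·5/39 + 2·1/3 = 31/39 ≤ 1. For μ ≤ 1 with offspring not concentrated at 1, the Galton-Watson process goes extinct almost surely, so q = 1.
(Algebraic check: The pgf is f(s) = 7/13 + 5/39·s + 1/3·s². The extinction probability q is the smallest fixed point of f in [0, 1]. Setting s = f(s):
  1/3·s² + (5/39 − 1)·s + 7/13 = 0
  1/3·s² − (7/13 + 1/3)·s + 7/13 = 0
which factors as (s − 1)·(1/3·s − 7/13) = 0, giving roots s = 1 and s = (7/13)/(1/3) = 21/13. Since 21/13 ≥ 1, the smallest root in [0, 1] is s = 1.)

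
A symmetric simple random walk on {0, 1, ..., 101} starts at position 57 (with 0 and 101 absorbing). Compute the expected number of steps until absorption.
E[τ | X_0 = 57] = 2508

Let v_k = E[τ | X_0 = k]. Boundary: v_0 = v_101 = 0. Recurrence: v_k = 1 + (v_{k-1} + v_{k+1})/2 for 1 ≤ k ≤ 100. The particular solution to v_k − (v_{k-1} + v_{k+1})/2 = 1 is v_k = −k^2. Adding homogeneous solution A + B k and matching boundaries gives v_k = k (101 − k). Substituting k = 57: v_57 = 57 · 44 = 2508.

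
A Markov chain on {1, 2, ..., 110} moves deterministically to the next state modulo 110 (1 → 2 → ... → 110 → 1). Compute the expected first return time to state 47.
E[T_47 | X_0 = 47] = 110

The chain cycles deterministically, so starting at state 47 it returns in exactly 110 steps. Equivalently, the stationary distribution is uniform π_j = 1/110 for every state j, so by Kac's formula E[T_47] = 1/π_47 = 110.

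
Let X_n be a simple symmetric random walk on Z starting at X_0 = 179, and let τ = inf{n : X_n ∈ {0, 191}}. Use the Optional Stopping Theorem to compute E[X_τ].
E[X_τ] = 179

X_n is a martingale and τ is a bounded-mean stopping time (indeed τ is finite a.s. with bounded expectation since the walk is in a bounded region). By the OST, E[X_τ] = E[X_0] = 179. Equivalently: E[X_τ] = 191 · P(hit 191 first) + 0 · P(hit 0 first) = 191 · (179/191) = 179.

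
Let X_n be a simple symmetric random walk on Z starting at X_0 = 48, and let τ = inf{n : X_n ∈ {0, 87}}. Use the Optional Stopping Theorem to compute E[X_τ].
E[X_τ] = 48

X_n is a martingale and τ is a bounded-mean stopping time (indeed τ is finite a.s. with bounded expectation since the walk is in a bounded region). By the OST, E[X_τ] = E[X_0] = 48. Equivalently: E[X_τ] = 87 · P(hit 87 first) + 0 · P(hit 0 first) = 87 · (48/87) = 48.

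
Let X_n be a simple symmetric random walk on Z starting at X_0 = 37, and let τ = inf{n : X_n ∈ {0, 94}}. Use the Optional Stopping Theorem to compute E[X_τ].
E[X_τ] = 37

X_n is a martingale and τ is a bounded-mean stopping time (indeed τ is finite a.s. with bounded expectation since the walk is in a bounded region). By the OST, E[X_τ] = E[X_0] = 37. Equivalently: E[X_τ] = 94 · P(hit 94 first) + 0 · P(hit 0 first) = 94 · (37/94) = 37.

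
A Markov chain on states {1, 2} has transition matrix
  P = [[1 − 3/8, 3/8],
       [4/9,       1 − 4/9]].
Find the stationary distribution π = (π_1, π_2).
π_1 = 32/59, π_2 = 27/59

Solve πP = π with π_1 + π_2 = 1. From πP = π: π_1 · (1 − 3/8) + π_2 · 4/9 = π_1 ⇒ π_2 · 4/9 = π_1 · 3/8 ⇒ π_2/π_1 = (3/8)/(4/9) = 27/32. Together with π_1 + π_2 = 1:
  π_1 = (4/9)/(3/8 + 4/9) = (4/9)/(59/72) = 32/59,
  π_2 = (3/8)/(3/8 + 4/9) = (3/8)/(59/72) = 27/59.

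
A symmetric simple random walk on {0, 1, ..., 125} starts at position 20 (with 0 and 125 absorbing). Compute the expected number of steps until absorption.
E[τ | X_0 = 20] = 2100

Let v_k = E[τ | X_0 = k]. Boundary: v_0 = v_125 = 0. Recurrence: v_k = 1 + (v_{k-1} + v_{k+1})/2 for 1 ≤ k ≤ 124. The particular solution to v_k − (v_{k-1} + v_{k+1})/2 = 1 is v_k = −k^2. Adding homogeneous solution A + B k and matching boundaries gives v_k = k (125 − k). Substituting k = 20: v_20 = 20 · 105 = 2100.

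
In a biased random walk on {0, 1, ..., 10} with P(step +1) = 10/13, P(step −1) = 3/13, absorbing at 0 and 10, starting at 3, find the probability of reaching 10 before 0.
P(hit 10 before 0) = (1 − (3/10)^3) / (1 − (3/10)^10) = 1390000000/1428562993

Let u_k denote P(reach 10 before 0 | start at k). Boundary: u_0 = 0, u_10 = 1. Recurrence: u_k = 10/13·u_{k+1} + 3/13·u_{k-1} for 1 ≤ k ≤ 9. Try u_k = A + B·r^k with r = q/p = (3/13)/(10/13) = 3/10. Substitution satisfies the recurrence; boundary conditions give:
  u_k = (1 − r^k) / (1 − r^N) = (1 − (3/10)^3) / (1 − (3/10)^10) = 1390000000/1428562993.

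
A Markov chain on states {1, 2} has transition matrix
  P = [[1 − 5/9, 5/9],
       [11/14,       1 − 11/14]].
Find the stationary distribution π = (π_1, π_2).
π_1 = 99/169, π_2 = 70/169

Solve πP = π with π_1 + π_2 = 1. From πP = π: π_1 · (1 − 5/9) + π_2 · 11/14 = π_1 ⇒ π_2 · 11/14 = π_1 · 5/9 ⇒ π_2/π_1 = (5/9)/(11/14) = 70/99. Together with π_1 + π_2 = 1:
  π_1 = (11/14)/(5/9 + 11/14) = (11/14)/(169/126) = 99/169,
  π_2 = (5/9)/(5/9 + 11/14) = (5/9)/(169/126) = 70/169.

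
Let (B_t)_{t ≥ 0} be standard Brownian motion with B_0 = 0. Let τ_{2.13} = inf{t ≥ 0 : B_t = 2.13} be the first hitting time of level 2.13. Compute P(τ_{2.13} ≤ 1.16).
P(τ_{2.13} ≤ 1.16) = 2(1 − Φ(2.13/√1.16)) = 2(1 − Φ(1.9777)) ≈ 0.0480

By the reflection principle for standard BM, P(τ_b ≤ t) = 2 · P(B_t ≥ b). Since B_t ~ N(0, t), P(B_t ≥ 2.13) = 1 − Φ(2.13/√t) = 1 − Φ(2.13/√1.16) = 1 − Φ(1.9777) ≈ 0.02398. Doubling: P(τ_{2.13} ≤ 1.16) ≈ 2 · 0.02398 = 0.04796 ≈ 0.0480.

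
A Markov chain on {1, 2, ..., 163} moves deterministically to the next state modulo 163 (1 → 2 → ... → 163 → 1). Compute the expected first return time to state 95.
E[T_95 | X_0 = 95] = 163

The chain cycles deterministically, so starting at state 95 it returns in exactly 163 steps. Equivalently, the stationary distribution is uniform π_j = 1/163 for every state j, so by Kac's formula E[T_95] = 1/π_95 = 163.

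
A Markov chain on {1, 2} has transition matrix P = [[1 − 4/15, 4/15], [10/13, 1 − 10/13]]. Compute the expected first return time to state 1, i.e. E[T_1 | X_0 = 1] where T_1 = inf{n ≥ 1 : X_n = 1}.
E[T_1 | X_0 = 1] = 1/π_1 = 101/75

For an irreducible recurrent Markov chain with stationary distribution π, E[T_i | X_0 = i] = 1/π_i (Kac's formula). Here π_1 = (10/13)/(4/15 + 10/13) = (10/13)/(202/195) = 75/101, so E[T_1 | X_0 = 1] = 1/π_1 = (4/15 + 10/13)/(10/13) = (202/195)/(10/13) = 101/75.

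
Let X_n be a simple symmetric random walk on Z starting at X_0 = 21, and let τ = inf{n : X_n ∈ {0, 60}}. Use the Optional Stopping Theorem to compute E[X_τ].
E[X_τ] = 21

X_n is a martingale and τ is a bounded-mean stopping time (indeed τ is finite a.s. with bounded expectation since the walk is in a bounded region). By the OST, E[X_τ] = E[X_0] = 21. Equivalently: E[X_τ] = 60 · P(hit 60 first) + 0 · P(hit 0 first) = 60 · (21/60) = 21.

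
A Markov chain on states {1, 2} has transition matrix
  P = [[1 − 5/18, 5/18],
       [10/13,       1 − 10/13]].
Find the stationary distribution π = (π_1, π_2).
π_1 = 36/49, π_2 = 13/49

Solve πP = π with π_1 + π_2 = 1. From πP = π: π_1 · (1 − 5/18) + π_2 · 10/13 = π_1 ⇒ π_2 · 10/13 = π_1 · 5/18 ⇒ π_2/π_1 = (5/18)/(10/13) = 13/36. Together with π_1 + π_2 = 1:
  π_1 = (10/13)/(5/18 + 10/13) = (10/13)/(245/234) = 36/49,
  π_2 = (5/18)/(5/18 + 10/13) = (5/18)/(245/234) = 13/49.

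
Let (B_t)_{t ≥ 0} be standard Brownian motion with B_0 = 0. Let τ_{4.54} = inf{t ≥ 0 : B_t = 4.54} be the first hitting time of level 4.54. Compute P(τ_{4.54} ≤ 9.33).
P(τ_{4.54} ≤ 9.33) = 2(1 − Φ(4.54/√9.33)) = 2(1 − Φ(1.4863)) ≈ 0.1372

By the reflection principle for standard BM, P(τ_b ≤ t) = 2 · P(B_t ≥ b). Since B_t ~ N(0, t), P(B_t ≥ 4.54) = 1 − Φ(4.54/√t) = 1 − Φ(4.54/√9.33) = 1 − Φ(1.4863) ≈ 0.06860. Doubling: P(τ_{4.54} ≤ 9.33) ≈ 2 · 0.06860 = 0.13720 ≈ 0.1372.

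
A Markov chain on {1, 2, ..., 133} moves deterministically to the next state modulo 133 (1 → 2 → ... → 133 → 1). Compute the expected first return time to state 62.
E[T_62 | X_0 = 62] = 133

The chain cycles deterministically, so starting at state 62 it returns in exactly 133 steps. Equivalently, the stationary distribution is uniform π_j = 1/133 for every state j, so by Kac's formula E[T_62] = 1/π_62 = 133.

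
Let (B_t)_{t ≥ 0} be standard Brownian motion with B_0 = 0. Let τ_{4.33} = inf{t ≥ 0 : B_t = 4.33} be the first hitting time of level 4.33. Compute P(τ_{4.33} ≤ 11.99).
P(τ_{4.33} ≤ 11.99) = 2(1 − Φ(4.33/√11.99)) = 2(1 − Φ(1.2505)) ≈ 0.2111

By the reflection principle for standard BM, P(τ_b ≤ t) = 2 · P(B_t ≥ b). Since B_t ~ N(0, t), P(B_t ≥ 4.33) = 1 − Φ(4.33/√t) = 1 − Φ(4.33/√11.99) = 1 − Φ(1.2505) ≈ 0.10556. Doubling: P(τ_{4.33} ≤ 11.99) ≈ 2 · 0.10556 = 0.21112 ≈ 0.2111.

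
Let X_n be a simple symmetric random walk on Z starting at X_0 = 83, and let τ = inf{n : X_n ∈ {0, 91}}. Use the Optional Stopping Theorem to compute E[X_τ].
E[X_τ] = 83

X_n is a martingale and τ is a bounded-mean stopping time (indeed τ is finite a.s. with bounded expectation since the walk is in a bounded region). By the OST, E[X_τ] = E[X_0] = 83. Equivalently: E[X_τ] = 91 · P(hit 91 first) + 0 · P(hit 0 first) = 91 · (83/91) = 83.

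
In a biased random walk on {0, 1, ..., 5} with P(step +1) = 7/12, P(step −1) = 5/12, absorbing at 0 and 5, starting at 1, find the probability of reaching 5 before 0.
P(hit 5 before 0) = (1 − (5/7)^1) / (1 − (5/7)^5) = 2401/6841

Let u_k denote P(reach 5 before 0 | start at k). Boundary: u_0 = 0, u_5 = 1. Recurrence: u_k = 7/12·u_{k+1} + 5/12·u_{k-1} for 1 ≤ k ≤ 4. Try u_k = A + B·r^k with r = q/p = (5/12)/(7/12) = 5/7. Substitution satisfies the recurrence; boundary conditions give:
  u_k = (1 − r^k) / (1 − r^N) = (1 − (5/7)^1) / (1 − (5/7)^5) = 2401/6841.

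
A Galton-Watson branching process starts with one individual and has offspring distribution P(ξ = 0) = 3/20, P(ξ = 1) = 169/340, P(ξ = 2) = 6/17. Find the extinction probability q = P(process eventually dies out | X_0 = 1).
q = 17/40

The pgf is f(s) = 3/20 + 169/340·s + 6/17·s². The extinction probability q is the smallest fixed point of f in [0, 1]. Setting s = f(s):
  6/17·s² + (169/340 − 1)·s + 3/20 = 0
  6/17·s² − (3/20 + 6/17)·s + 3/20 = 0
which factors as (s − 1)·(6/17·s − 3/20) = 0, giving roots s = 1 and s = (3/20)/(6/17) = 17/40.
Mean offspring μ = 169/340 + 2·6/17 = 409/340 > 1 (supercritical), so q < 1. The extinction probability is the smaller root: q = (3/20)/(6/17) = 17/40.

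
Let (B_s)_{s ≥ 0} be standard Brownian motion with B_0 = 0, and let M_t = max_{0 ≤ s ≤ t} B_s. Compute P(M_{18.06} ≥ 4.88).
P(M_{18.06} ≥ 4.88) = 2·P(B_{18.06} ≥ 4.88) = 2(1 − Φ(4.88/√18.06)) ≈ 0.2508

By the reflection principle for Brownian motion, P(M_t ≥ a) = 2 · P(B_t ≥ a) for a ≥ 0. Since B_t ~ N(0, t), P(B_t ≥ 4.88) = 1 − Φ(4.88/√t) = 1 − Φ(4.88/√18.06) = 1 − Φ(1.1483). So
  P(M_{18.06} ≥ 4.88) = 2(1 − Φ(1.1483)) ≈ 0.2508.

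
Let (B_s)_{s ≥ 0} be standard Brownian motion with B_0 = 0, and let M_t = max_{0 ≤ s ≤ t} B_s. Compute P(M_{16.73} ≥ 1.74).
P(M_{16.73} ≥ 1.74) = 2·P(B_{16.73} ≥ 1.74) = 2(1 − Φ(1.74/√16.73)) ≈ 0.6705

By the reflection principle for Brownian motion, P(M_t ≥ a) = 2 · P(B_t ≥ a) for a ≥ 0. Since B_t ~ N(0, t), P(B_t ≥ 1.74) = 1 − Φ(1.74/√t) = 1 − Φ(1.74/√16.73) = 1 − Φ(0.4254). So
  P(M_{16.73} ≥ 1.74) = 2(1 − Φ(0.4254)) ≈ 0.6705.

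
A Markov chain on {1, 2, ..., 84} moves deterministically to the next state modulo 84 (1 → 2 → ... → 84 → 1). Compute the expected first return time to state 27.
E[T_27 | X_0 = 27] = 84

The chain cycles deterministically, so starting at state 27 it returns in exactly 84 steps. Equivalently, the stationary distribution is uniform π_j = 1/84 for every state j, so by Kac's formula E[T_27] = 1/π_27 = 84.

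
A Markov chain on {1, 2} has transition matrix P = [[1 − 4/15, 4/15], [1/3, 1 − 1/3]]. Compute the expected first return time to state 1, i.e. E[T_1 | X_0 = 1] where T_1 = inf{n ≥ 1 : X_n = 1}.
E[T_1 | X_0 = 1] = 1/π_1 = 9/5

For an irreducible recurrent Markov chain with stationary distribution π, E[T_i | X_0 = i] = 1/π_i (Kac's formula). Here π_1 = (1/3)/(4/15 + 1/3) = (1/3)/(3/5) = 5/9, so E[T_1 | X_0 = 1] = 1/π_1 = (4/15 + 1/3)/(1/3) = (3/5)/(1/3) = 9/5.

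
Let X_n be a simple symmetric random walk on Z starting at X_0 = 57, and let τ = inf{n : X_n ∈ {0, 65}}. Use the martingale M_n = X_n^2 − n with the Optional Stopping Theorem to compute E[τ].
E[τ] = 456

M_n = X_n^2 − n is a martingale (since E[X_{n+1}^2 | F_n] = X_n^2 + 1). By OST (τ has finite mean in a bounded region), E[M_τ] = E[M_0] = X_0^2 − 0 = 57^2 = 3249. Also E[M_τ] = E[X_τ^2] − E[τ]. The walk exits at 0 or 65, with P(hit 65 first) = 57/65, so E[X_τ^2] = 65^2 · 57/65 + 0 = 3705. Thus E[τ] = E[X_τ^2] − E[M_τ] = 3705 − 3249 = 456 = 57(65 − 57) = 456.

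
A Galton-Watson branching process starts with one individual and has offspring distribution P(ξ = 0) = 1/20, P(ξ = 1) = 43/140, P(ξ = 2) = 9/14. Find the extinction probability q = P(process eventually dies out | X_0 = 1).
q = 7/90

The pgf is f(s) = 1/20 + 43/140·s + 9/14·s². The extinction probability q is the smallest fixed point of f in [0, 1]. Setting s = f(s):
  9/14·s² + (43/140 − 1)·s + 1/20 = 0
  9/14·s² − (1/20 + 9/14)·s + 1/20 = 0
which factors as (s − 1)·(9/14·s − 1/20) = 0, giving roots s = 1 and s = (1/20)/(9/14) = 7/90.
Mean offspring μ = 43/140 + 2·9/14 = 223/140 > 1 (supercritical), so q < 1. The extinction probability is the smaller root: q = (1/20)/(9/14) = 7/90.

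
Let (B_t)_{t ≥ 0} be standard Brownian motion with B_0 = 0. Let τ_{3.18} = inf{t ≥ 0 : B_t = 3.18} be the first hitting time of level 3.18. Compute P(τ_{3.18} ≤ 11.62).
P(τ_{3.18} ≤ 11.62) = 2(1 − Φ(3.18/√11.62)) = 2(1 − Φ(0.9329)) ≈ 0.3509

By the reflection principle for standard BM, P(τ_b ≤ t) = 2 · P(B_t ≥ b). Since B_t ~ N(0, t), P(B_t ≥ 3.18) = 1 − Φ(3.18/√t) = 1 − Φ(3.18/√11.62) = 1 − Φ(0.9329) ≈ 0.17544. Doubling: P(τ_{3.18} ≤ 11.62) ≈ 2 · 0.17544 = 0.35088 ≈ 0.3509.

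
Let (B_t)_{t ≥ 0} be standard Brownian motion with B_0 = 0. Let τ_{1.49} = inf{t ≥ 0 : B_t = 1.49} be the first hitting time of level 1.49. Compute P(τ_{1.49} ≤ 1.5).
P(τ_{1.49} ≤ 1.5) = 2(1 − Φ(1.49/√1.5)) = 2(1 − Φ(1.2166)) ≈ 0.2238

By the reflection principle for standard BM, P(τ_b ≤ t) = 2 · P(B_t ≥ b). Since B_t ~ N(0, t), P(B_t ≥ 1.49) = 1 − Φ(1.49/√t) = 1 − Φ(1.49/√1.5) = 1 − Φ(1.2166) ≈ 0.11188. Doubling: P(τ_{1.49} ≤ 1.5) ≈ 2 · 0.11188 = 0.22376 ≈ 0.2238.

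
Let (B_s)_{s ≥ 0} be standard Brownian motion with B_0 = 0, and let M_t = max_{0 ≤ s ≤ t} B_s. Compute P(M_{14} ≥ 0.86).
P(M_{14} ≥ 0.86) = 2·P(B_{14} ≥ 0.86) = 2(1 − Φ(0.86/√14)) ≈ 0.8182

By the reflection principle for Brownian motion, P(M_t ≥ a) = 2 · P(B_t ≥ a) for a ≥ 0. Since B_t ~ N(0, t), P(B_t ≥ 0.86) = 1 − Φ(0.86/√t) = 1 − Φ(0.86/√14) = 1 − Φ(0.2298). So
  P(M_{14} ≥ 0.86) = 2(1 − Φ(0.2298)) ≈ 0.8182.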